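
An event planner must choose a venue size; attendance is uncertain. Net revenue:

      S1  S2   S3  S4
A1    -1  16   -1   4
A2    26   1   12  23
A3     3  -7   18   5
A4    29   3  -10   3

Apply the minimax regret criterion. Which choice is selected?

A2

Column bests: S1=29, S2=16, S3=18, S4=23.
A1 regrets: 30, 0, 19, 19 → max 30
A2 regrets: 3, 15, 6, 0 → max 15
A3 regrets: 26, 23, 0, 18 → max 26
A4 regrets: 0, 13, 28, 20 → max 28
Smallest max regret = 15 → A2.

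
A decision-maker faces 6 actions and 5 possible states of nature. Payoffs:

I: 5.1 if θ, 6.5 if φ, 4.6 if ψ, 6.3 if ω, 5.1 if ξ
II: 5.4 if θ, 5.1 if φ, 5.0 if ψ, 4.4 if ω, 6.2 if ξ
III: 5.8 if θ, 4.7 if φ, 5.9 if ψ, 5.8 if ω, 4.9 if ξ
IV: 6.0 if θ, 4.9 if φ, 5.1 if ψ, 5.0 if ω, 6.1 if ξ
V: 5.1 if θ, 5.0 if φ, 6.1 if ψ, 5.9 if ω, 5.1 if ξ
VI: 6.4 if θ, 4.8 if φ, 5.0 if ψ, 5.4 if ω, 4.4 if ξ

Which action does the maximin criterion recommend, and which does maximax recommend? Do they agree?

Row minima: I=4.6, II=4.4, III=4.7, IV=4.9, V=5.0, VI=4.4
Best worst-case = 5.0 → V.
Row maxima: I=6.5, II=6.2, III=5.9, IV=6.1, V=6.1, VI=6.4
Best best-case = 6.5 → I.

maximin → V; maximax → I (disagree)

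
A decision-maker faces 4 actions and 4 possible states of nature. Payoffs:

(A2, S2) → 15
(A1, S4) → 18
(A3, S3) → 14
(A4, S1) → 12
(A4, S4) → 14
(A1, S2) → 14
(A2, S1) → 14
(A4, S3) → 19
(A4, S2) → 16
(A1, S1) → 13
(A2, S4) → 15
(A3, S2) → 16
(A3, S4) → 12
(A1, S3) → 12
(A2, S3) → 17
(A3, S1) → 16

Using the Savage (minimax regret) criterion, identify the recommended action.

A2

Column bests: S1=16, S2=16, S3=19, S4=18.
A1 regrets: 3, 2, 7, 0 → max 7
A2 regrets: 2, 1, 2, 3 → max 3
A3 regrets: 0, 0, 5, 6 → max 6
A4 regrets: 4, 0, 0, 4 → max 4
Smallest max regret = 3 → A2.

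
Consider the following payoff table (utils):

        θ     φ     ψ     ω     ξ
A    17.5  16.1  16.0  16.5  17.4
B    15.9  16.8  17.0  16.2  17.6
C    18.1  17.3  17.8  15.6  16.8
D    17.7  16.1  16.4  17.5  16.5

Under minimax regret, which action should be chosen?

Column bests: θ=18.1, φ=17.3, ψ=17.8, ω=17.5, ξ=17.6.
A regrets: 0.6, 1.2, 1.8, 1.0, 0.2 → max 1.8
B regrets: 2.2, 0.5, 0.8, 1.3, 0.0 → max 2.2
C regrets: 0.0, 0.0, 0.0, 1.9, 0.8 → max 1.9
D regrets: 0.4, 1.2, 1.4, 0.0, 1.1 → max 1.4
Smallest max regret = 1.4 → D.

D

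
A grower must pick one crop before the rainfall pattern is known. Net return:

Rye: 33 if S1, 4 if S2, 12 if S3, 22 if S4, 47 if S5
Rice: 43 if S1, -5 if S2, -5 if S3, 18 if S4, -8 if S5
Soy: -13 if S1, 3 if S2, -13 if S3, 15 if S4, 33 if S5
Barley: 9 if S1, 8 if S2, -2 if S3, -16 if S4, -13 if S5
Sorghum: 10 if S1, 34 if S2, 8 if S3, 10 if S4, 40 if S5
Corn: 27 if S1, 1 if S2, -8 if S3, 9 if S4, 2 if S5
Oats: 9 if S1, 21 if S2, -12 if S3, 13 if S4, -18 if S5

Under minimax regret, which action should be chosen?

Rye

Column bests: S1=43, S2=34, S3=12, S4=22, S5=47.
Rye regrets: 10, 30, 0, 0, 0 → max 30
Rice regrets: 0, 39, 17, 4, 55 → max 55
Soy regrets: 56, 31, 25, 7, 14 → max 56
Barley regrets: 34, 26, 14, 38, 60 → max 60
Sorghum regrets: 33, 0, 4, 12, 7 → max 33
Corn regrets: 16, 33, 20, 13, 45 → max 45
Oats regrets: 34, 13, 24, 9, 65 → max 65
Smallest max regret = 30 → Rye.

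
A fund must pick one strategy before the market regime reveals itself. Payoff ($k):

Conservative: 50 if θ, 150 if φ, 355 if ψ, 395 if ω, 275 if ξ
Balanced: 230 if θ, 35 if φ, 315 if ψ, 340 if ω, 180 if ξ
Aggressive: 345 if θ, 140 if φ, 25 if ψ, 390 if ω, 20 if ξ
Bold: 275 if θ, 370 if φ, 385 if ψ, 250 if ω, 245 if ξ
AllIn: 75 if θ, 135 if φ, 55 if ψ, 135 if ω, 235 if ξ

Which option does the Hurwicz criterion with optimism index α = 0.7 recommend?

Bold

Conservative: 0.7·395 + 0.3·50 = 291.5
Balanced: 0.7·340 + 0.3·35 = 248.5
Aggressive: 0.7·390 + 0.3·20 = 279
Bold: 0.7·385 + 0.3·245 = 343
AllIn: 0.7·235 + 0.3·55 = 181
Highest Hurwicz score = 343 → Bold.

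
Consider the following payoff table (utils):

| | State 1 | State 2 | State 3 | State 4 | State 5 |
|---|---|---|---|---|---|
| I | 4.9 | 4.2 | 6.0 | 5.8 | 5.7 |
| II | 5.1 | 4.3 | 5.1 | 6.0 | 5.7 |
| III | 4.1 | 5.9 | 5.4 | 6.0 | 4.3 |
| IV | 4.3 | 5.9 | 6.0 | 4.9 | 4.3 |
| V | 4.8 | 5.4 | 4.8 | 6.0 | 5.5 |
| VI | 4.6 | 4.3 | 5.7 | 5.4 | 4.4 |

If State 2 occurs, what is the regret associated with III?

Best payoff under State 2 is 5.9.
Regret = 5.9 − 5.9 = 0.0.

0.0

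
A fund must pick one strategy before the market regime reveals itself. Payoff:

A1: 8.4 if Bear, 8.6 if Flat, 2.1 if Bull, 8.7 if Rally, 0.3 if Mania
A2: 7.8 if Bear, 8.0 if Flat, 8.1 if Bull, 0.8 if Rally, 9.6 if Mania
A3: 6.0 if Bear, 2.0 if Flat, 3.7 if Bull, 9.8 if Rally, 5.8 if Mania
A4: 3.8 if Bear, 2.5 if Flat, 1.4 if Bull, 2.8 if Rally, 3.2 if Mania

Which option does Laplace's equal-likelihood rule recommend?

A2

Row averages: A1=5.62, A2=6.86, A3=5.46, A4=2.74
Highest average = 6.86 → A2.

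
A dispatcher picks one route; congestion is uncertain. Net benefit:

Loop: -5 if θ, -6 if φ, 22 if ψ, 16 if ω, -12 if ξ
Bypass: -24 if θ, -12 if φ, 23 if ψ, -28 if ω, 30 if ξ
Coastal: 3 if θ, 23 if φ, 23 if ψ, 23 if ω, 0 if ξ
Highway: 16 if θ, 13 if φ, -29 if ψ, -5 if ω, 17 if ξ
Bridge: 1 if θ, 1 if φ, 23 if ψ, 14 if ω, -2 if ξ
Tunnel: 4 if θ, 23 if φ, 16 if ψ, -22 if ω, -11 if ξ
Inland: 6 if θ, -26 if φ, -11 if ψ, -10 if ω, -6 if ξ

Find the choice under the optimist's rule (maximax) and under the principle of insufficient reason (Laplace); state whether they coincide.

maximax → Bypass; laplace → Coastal (disagree)

Row maxima: Loop=22, Bypass=30, Coastal=23, Highway=17, Bridge=23, Tunnel=23, Inland=6
Best best-case = 30 → Bypass.
Row averages: Loop=3, Bypass=-2.2, Coastal=14.4, Highway=2.4, Bridge=7.4, Tunnel=2, Inland=-9.4
Highest average = 14.4 → Coastal.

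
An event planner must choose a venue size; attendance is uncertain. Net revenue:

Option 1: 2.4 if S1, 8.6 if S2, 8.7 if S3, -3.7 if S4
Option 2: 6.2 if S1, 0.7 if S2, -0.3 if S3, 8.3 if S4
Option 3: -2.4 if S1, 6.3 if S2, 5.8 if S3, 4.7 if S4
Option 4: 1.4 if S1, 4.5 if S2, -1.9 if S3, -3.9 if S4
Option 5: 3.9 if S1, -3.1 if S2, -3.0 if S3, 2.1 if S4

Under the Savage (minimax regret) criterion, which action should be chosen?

Option 3

Column bests: S1=6.2, S2=8.6, S3=8.7, S4=8.3.
Option 1 regrets: 3.8, 0.0, 0.0, 12.0 → max 12.0
Option 2 regrets: 0.0, 7.9, 9.0, 0.0 → max 9.0
Option 3 regrets: 8.6, 2.3, 2.9, 3.6 → max 8.6
Option 4 regrets: 4.8, 4.1, 10.6, 12.2 → max 12.2
Option 5 regrets: 2.3, 11.7, 11.7, 6.2 → max 11.7
Smallest max regret = 8.6 → Option 3.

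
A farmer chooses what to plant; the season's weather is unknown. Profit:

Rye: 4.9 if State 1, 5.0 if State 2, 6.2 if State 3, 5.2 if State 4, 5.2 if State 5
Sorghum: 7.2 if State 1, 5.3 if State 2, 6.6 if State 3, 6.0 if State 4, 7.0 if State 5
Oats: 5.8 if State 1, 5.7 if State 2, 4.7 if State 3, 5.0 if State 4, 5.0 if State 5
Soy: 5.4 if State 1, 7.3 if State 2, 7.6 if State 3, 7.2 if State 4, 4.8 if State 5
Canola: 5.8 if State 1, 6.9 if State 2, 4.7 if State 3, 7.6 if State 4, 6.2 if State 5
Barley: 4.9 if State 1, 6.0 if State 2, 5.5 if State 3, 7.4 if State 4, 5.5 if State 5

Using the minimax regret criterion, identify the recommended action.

Sorghum

Column bests: State 1=7.2, State 2=7.3, State 3=7.6, State 4=7.6, State 5=7.0.
Rye regrets: 2.3, 2.3, 1.4, 2.4, 1.8 → max 2.4
Sorghum regrets: 0.0, 2.0, 1.0, 1.6, 0.0 → max 2.0
Oats regrets: 1.4, 1.6, 2.9, 2.6, 2.0 → max 2.9
Soy regrets: 1.8, 0.0, 0.0, 0.4, 2.2 → max 2.2
Canola regrets: 1.4, 0.4, 2.9, 0.0, 0.8 → max 2.9
Barley regrets: 2.3, 1.3, 2.1, 0.2, 1.5 → max 2.3
Smallest max regret = 2.0 → Sorghum.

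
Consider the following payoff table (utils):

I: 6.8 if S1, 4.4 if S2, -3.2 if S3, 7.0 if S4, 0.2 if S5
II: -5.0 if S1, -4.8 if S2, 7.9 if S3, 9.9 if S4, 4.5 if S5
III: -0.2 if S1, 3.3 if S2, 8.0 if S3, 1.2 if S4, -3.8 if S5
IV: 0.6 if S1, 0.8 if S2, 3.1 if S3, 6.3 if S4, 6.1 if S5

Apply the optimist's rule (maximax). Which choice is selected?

II

Row maxima: I=7.0, II=9.9, III=8.0, IV=6.3
Best best-case = 9.9 → II.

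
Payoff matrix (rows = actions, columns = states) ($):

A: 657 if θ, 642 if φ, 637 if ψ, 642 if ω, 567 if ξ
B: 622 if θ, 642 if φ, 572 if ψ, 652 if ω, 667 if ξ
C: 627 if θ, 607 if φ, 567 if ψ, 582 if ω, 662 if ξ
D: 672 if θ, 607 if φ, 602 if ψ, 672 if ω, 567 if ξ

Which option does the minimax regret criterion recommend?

Column bests: θ=672, φ=642, ψ=637, ω=672, ξ=667.
A regrets: 15, 0, 0, 30, 100 → max 100
B regrets: 50, 0, 65, 20, 0 → max 65
C regrets: 45, 35, 70, 90, 5 → max 90
D regrets: 0, 35, 35, 0, 100 → max 100
Smallest max regret = 65 → B.

B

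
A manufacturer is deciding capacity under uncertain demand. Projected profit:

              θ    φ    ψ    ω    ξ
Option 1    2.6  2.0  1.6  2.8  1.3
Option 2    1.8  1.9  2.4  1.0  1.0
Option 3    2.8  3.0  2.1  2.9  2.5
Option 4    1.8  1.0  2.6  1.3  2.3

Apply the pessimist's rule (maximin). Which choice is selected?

Option 3

Row minima: Option 1=1.3, Option 2=1.0, Option 3=2.1, Option 4=1.0
Best worst-case = 2.1 → Option 3.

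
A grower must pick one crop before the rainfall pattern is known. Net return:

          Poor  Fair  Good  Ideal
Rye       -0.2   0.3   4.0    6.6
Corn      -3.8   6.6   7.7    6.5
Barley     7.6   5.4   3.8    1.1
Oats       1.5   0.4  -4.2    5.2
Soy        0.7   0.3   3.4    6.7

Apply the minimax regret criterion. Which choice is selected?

Barley

Column bests: Poor=7.6, Fair=6.6, Good=7.7, Ideal=6.7.
Rye regrets: 7.8, 6.3, 3.7, 0.1 → max 7.8
Corn regrets: 11.4, 0.0, 0.0, 0.2 → max 11.4
Barley regrets: 0.0, 1.2, 3.9, 5.6 → max 5.6
Oats regrets: 6.1, 6.2, 11.9, 1.5 → max 11.9
Soy regrets: 6.9, 6.3, 4.3, 0.0 → max 6.9
Smallest max regret = 5.6 → Barley.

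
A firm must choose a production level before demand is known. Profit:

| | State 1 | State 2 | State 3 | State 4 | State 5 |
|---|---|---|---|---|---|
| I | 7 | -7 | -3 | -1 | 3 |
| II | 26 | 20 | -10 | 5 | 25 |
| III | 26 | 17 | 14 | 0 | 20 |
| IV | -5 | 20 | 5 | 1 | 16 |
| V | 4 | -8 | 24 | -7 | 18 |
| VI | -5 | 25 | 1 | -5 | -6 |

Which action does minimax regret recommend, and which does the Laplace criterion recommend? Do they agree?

Column bests: State 1=26, State 2=25, State 3=24, State 4=5, State 5=25.
I regrets: 19, 32, 27, 6, 22 → max 32
II regrets: 0, 5, 34, 0, 0 → max 34
III regrets: 0, 8, 10, 5, 5 → max 10
IV regrets: 31, 5, 19, 4, 9 → max 31
V regrets: 22, 33, 0, 12, 7 → max 33
VI regrets: 31, 0, 23, 10, 31 → max 31
Smallest max regret = 10 → III.
Row averages: I=-0.2, II=13.2, III=15.4, IV=7.4, V=6.2, VI=2
Highest average = 15.4 → III.

minimax regret → III; laplace → III (agree)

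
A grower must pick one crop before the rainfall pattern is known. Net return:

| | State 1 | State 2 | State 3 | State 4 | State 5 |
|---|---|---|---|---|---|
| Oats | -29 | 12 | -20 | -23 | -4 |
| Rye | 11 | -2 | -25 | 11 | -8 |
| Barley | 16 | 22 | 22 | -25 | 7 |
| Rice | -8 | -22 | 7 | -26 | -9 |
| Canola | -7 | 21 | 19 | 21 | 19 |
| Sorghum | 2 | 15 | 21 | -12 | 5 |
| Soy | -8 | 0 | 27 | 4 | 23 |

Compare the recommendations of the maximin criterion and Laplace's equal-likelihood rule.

Row minima: Oats=-29, Rye=-25, Barley=-25, Rice=-26, Canola=-7, Sorghum=-12, Soy=-8
Best worst-case = -7 → Canola.
Row averages: Oats=-12.8, Rye=-2.6, Barley=8.4, Rice=-11.6, Canola=14.6, Sorghum=6.2, Soy=9.2
Highest average = 14.6 → Canola.

maximin → Canola; laplace → Canola (agree)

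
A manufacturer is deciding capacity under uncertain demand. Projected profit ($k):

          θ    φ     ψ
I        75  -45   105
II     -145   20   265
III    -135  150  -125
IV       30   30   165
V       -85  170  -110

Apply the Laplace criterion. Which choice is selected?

IV

Row averages: I=45, II=140/3, III=-110/3, IV=75, V=-25/3
Highest average = 75 → IV.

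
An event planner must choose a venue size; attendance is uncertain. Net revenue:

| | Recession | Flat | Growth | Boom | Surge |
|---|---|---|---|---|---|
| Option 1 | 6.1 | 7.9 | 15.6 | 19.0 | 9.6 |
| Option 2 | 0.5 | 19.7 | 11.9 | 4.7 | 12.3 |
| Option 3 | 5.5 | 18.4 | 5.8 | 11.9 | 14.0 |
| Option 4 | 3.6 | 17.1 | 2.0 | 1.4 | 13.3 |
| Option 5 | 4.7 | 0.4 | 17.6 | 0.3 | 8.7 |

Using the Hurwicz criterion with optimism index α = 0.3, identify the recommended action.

Option 1: 0.3·19.0 + 0.7·6.1 = 9.97
Option 2: 0.3·19.7 + 0.7·0.5 = 6.26
Option 3: 0.3·18.4 + 0.7·5.5 = 9.37
Option 4: 0.3·17.1 + 0.7·1.4 = 6.11
Option 5: 0.3·17.6 + 0.7·0.3 = 5.49
Highest Hurwicz score = 9.97 → Option 1.

Option 1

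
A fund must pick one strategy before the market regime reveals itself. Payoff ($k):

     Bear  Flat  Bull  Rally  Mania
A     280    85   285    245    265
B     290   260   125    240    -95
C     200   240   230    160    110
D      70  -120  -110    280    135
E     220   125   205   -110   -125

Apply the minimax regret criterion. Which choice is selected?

C

Column bests: Bear=290, Flat=260, Bull=285, Rally=280, Mania=265.
A regrets: 10, 175, 0, 35, 0 → max 175
B regrets: 0, 0, 160, 40, 360 → max 360
C regrets: 90, 20, 55, 120, 155 → max 155
D regrets: 220, 380, 395, 0, 130 → max 395
E regrets: 70, 135, 80, 390, 390 → max 390
Smallest max regret = 155 → C.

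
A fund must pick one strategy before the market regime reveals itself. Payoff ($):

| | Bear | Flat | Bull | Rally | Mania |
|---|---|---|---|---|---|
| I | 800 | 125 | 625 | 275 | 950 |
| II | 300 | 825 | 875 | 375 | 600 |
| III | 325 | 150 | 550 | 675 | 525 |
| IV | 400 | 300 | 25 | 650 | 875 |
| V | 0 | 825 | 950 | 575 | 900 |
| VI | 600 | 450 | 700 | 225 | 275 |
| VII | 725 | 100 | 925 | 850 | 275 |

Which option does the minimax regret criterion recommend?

II

Column bests: Bear=800, Flat=825, Bull=950, Rally=850, Mania=950.
I regrets: 0, 700, 325, 575, 0 → max 700
II regrets: 500, 0, 75, 475, 350 → max 500
III regrets: 475, 675, 400, 175, 425 → max 675
IV regrets: 400, 525, 925, 200, 75 → max 925
V regrets: 800, 0, 0, 275, 50 → max 800
VI regrets: 200, 375, 250, 625, 675 → max 675
VII regrets: 75, 725, 25, 0, 675 → max 725
Smallest max regret = 500 → II.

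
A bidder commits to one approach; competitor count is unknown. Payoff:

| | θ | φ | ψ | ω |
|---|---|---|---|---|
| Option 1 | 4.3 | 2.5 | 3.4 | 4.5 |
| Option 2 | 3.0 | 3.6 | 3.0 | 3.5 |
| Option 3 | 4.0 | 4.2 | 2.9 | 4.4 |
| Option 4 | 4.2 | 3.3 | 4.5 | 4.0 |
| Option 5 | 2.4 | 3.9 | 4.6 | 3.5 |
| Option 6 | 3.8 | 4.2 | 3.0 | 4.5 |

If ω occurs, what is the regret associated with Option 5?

1.0

Best payoff under ω is 4.5.
Regret = 4.5 − 3.5 = 1.0.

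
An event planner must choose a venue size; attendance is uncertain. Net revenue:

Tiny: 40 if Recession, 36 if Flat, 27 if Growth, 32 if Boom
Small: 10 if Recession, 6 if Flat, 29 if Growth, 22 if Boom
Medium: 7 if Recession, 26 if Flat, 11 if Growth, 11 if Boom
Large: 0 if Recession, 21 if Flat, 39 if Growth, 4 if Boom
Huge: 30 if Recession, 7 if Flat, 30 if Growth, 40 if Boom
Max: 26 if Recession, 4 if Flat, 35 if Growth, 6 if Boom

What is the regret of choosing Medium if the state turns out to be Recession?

Best payoff under Recession is 40.
Regret = 40 − 7 = 33.

33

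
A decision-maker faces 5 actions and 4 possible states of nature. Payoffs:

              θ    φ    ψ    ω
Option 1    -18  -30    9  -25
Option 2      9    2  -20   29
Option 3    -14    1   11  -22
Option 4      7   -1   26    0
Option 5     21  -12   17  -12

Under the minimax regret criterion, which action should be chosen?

Option 4

Column bests: θ=21, φ=2, ψ=26, ω=29.
Option 1 regrets: 39, 32, 17, 54 → max 54
Option 2 regrets: 12, 0, 46, 0 → max 46
Option 3 regrets: 35, 1, 15, 51 → max 51
Option 4 regrets: 14, 3, 0, 29 → max 29
Option 5 regrets: 0, 14, 9, 41 → max 41
Smallest max regret = 29 → Option 4.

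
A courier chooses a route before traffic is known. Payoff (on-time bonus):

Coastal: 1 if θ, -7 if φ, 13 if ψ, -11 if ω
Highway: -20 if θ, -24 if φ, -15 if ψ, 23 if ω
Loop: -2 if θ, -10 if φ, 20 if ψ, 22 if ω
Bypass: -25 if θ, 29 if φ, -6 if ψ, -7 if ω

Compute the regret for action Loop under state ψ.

0

Best payoff under ψ is 20.
Regret = 20 − 20 = 0.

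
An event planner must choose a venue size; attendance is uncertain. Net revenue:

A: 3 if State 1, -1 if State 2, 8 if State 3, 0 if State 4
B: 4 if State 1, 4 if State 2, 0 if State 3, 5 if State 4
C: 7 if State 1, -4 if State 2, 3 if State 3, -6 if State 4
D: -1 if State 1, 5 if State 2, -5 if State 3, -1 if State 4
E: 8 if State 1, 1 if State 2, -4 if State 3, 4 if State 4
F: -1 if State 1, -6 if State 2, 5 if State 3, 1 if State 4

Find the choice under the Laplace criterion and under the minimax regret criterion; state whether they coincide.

laplace → B; minimax regret → A (disagree)

Row averages: A=2.5, B=3.25, C=0, D=-0.5, E=2.25, F=-0.25
Highest average = 3.25 → B.
Column bests: State 1=8, State 2=5, State 3=8, State 4=5.
A regrets: 5, 6, 0, 5 → max 6
B regrets: 4, 1, 8, 0 → max 8
C regrets: 1, 9, 5, 11 → max 11
D regrets: 9, 0, 13, 6 → max 13
E regrets: 0, 4, 12, 1 → max 12
F regrets: 9, 11, 3, 4 → max 11
Smallest max regret = 6 → A.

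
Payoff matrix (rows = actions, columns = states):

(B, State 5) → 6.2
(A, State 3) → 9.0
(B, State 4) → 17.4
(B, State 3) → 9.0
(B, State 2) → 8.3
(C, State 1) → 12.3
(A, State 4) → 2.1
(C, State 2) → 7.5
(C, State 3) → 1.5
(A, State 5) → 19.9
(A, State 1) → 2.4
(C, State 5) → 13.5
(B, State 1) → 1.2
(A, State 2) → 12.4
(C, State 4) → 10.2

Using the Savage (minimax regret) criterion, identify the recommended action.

C

Column bests: State 1=12.3, State 2=12.4, State 3=9.0, State 4=17.4, State 5=19.9.
A regrets: 9.9, 0.0, 0.0, 15.3, 0.0 → max 15.3
B regrets: 11.1, 4.1, 0.0, 0.0, 13.7 → max 13.7
C regrets: 0.0, 4.9, 7.5, 7.2, 6.4 → max 7.5
Smallest max regret = 7.5 → C.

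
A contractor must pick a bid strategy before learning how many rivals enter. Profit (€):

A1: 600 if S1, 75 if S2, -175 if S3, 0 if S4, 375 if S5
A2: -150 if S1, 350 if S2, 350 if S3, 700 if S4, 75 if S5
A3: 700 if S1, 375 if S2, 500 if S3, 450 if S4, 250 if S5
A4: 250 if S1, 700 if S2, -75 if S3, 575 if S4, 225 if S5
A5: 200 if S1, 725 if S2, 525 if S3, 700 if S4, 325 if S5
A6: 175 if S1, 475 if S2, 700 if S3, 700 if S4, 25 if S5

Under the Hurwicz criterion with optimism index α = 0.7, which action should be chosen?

A5

A1: 0.7·600 + 0.3·(-175) = 367.5
A2: 0.7·700 + 0.3·(-150) = 445
A3: 0.7·700 + 0.3·250 = 565
A4: 0.7·700 + 0.3·(-75) = 467.5
A5: 0.7·725 + 0.3·200 = 567.5
A6: 0.7·700 + 0.3·25 = 497.5
Highest Hurwicz score = 567.5 → A5.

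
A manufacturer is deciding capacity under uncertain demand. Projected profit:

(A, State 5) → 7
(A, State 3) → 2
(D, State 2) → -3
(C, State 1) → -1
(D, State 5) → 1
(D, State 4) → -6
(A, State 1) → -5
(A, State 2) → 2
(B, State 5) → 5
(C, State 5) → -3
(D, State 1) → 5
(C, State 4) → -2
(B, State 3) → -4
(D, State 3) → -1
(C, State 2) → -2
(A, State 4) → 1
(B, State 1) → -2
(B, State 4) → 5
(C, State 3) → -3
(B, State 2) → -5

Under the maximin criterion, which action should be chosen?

Row minima: A=-5, B=-5, C=-3, D=-6
Best worst-case = -3 → C.

C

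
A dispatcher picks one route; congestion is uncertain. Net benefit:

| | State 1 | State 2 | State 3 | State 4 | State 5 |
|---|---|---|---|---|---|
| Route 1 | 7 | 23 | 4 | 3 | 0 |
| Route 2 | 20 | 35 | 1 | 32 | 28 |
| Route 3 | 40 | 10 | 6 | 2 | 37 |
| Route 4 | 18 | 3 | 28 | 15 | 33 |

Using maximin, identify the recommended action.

Row minima: Route 1=0, Route 2=1, Route 3=2, Route 4=3
Best worst-case = 3 → Route 4.

Route 4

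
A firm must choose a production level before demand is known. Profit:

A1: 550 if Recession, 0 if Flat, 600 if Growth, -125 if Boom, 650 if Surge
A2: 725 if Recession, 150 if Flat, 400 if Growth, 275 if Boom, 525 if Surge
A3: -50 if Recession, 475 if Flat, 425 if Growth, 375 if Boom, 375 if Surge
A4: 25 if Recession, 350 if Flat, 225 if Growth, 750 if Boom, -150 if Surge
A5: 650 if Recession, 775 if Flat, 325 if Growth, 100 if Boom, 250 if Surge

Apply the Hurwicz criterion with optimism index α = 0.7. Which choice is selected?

A1: 0.7·650 + 0.3·(-125) = 417.5
A2: 0.7·725 + 0.3·150 = 552.5
A3: 0.7·475 + 0.3·(-50) = 317.5
A4: 0.7·750 + 0.3·(-150) = 480
A5: 0.7·775 + 0.3·100 = 572.5
Highest Hurwicz score = 572.5 → A5.

A5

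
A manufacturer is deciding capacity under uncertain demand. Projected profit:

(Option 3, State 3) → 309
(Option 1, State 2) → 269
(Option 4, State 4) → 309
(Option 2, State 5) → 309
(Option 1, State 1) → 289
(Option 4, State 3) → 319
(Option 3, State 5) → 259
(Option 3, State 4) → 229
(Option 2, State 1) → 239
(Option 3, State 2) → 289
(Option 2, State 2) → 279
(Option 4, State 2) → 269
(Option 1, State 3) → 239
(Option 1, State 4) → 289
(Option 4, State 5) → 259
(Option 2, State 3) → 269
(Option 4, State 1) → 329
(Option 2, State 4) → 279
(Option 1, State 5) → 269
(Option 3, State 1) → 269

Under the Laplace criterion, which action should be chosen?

Option 4

Row averages: Option 1=271, Option 2=275, Option 3=271, Option 4=297
Highest average = 297 → Option 4.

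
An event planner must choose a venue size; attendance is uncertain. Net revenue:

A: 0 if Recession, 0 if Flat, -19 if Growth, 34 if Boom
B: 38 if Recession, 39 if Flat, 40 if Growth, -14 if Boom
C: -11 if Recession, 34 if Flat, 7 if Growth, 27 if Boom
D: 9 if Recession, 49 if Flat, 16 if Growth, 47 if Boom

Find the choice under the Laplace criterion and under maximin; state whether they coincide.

Row averages: A=3.75, B=25.75, C=14.25, D=30.25
Highest average = 30.25 → D.
Row minima: A=-19, B=-14, C=-11, D=9
Best worst-case = 9 → D.

laplace → D; maximin → D (agree)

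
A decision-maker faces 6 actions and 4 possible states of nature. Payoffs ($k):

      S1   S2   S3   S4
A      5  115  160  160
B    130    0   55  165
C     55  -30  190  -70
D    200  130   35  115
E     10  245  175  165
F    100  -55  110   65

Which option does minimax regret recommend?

D

Column bests: S1=200, S2=245, S3=190, S4=165.
A regrets: 195, 130, 30, 5 → max 195
B regrets: 70, 245, 135, 0 → max 245
C regrets: 145, 275, 0, 235 → max 275
D regrets: 0, 115, 155, 50 → max 155
E regrets: 190, 0, 15, 0 → max 190
F regrets: 100, 300, 80, 100 → max 300
Smallest max regret = 155 → D.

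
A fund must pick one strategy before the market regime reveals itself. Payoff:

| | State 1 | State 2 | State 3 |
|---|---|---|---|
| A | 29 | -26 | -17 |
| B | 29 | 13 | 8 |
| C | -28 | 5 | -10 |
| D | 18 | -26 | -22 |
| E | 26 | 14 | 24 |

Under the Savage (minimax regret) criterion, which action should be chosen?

E

Column bests: State 1=29, State 2=14, State 3=24.
A regrets: 0, 40, 41 → max 41
B regrets: 0, 1, 16 → max 16
C regrets: 57, 9, 34 → max 57
D regrets: 11, 40, 46 → max 46
E regrets: 3, 0, 0 → max 3
Smallest max regret = 3 → E.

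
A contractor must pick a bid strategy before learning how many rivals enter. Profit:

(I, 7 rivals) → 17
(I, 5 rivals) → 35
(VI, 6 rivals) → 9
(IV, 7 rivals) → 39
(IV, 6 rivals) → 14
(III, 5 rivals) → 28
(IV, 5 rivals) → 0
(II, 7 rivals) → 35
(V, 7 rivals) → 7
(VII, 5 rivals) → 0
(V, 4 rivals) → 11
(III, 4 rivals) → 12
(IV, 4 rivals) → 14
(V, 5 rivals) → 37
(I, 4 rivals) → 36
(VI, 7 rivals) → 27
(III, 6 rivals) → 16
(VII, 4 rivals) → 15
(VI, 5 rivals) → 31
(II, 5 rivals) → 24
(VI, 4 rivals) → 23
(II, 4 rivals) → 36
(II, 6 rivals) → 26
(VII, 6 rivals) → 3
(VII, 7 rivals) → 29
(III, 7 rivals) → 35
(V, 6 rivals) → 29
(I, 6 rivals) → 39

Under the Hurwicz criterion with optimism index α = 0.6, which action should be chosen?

I: 0.6·39 + 0.4·17 = 30.2
II: 0.6·36 + 0.4·24 = 31.2
III: 0.6·35 + 0.4·12 = 25.8
IV: 0.6·39 + 0.4·0 = 23.4
V: 0.6·37 + 0.4·7 = 25
VI: 0.6·31 + 0.4·9 = 22.2
VII: 0.6·29 + 0.4·0 = 17.4
Highest Hurwicz score = 31.2 → II.

II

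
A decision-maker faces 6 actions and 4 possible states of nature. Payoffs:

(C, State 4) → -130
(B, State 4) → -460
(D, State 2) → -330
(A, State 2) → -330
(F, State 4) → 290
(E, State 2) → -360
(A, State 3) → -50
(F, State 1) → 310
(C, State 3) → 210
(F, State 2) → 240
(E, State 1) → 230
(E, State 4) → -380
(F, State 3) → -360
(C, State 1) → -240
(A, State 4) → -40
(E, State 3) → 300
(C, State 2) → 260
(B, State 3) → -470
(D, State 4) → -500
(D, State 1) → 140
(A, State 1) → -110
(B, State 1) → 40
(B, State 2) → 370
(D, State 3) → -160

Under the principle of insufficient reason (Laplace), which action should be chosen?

F

Row averages: A=-132.5, B=-130, C=25, D=-212.5, E=-52.5, F=120
Highest average = 120 → F.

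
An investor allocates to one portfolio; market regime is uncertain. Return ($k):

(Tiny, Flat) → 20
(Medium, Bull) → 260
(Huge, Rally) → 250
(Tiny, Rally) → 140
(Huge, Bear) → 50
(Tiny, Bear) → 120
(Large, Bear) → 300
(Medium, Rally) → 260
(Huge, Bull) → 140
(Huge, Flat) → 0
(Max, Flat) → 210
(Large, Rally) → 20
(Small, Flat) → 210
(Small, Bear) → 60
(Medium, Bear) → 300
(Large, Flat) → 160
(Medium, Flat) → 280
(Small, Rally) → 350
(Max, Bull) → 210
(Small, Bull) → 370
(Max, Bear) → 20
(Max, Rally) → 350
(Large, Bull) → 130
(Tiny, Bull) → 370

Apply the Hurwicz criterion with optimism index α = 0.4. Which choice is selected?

Medium

Tiny: 0.4·370 + 0.6·20 = 160
Small: 0.4·370 + 0.6·60 = 184
Medium: 0.4·300 + 0.6·260 = 276
Large: 0.4·300 + 0.6·20 = 132
Huge: 0.4·250 + 0.6·0 = 100
Max: 0.4·350 + 0.6·20 = 152
Highest Hurwicz score = 276 → Medium.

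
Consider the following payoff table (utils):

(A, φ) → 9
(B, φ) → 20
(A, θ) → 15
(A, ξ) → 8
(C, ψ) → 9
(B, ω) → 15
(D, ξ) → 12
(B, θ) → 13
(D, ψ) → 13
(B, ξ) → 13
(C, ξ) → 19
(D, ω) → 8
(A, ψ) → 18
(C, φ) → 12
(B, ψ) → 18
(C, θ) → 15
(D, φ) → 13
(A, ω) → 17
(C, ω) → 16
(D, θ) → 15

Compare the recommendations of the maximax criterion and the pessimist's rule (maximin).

maximax → B; maximin → B (agree)

Row maxima: A=18, B=20, C=19, D=15
Best best-case = 20 → B.
Row minima: A=8, B=13, C=9, D=8
Best worst-case = 13 → B.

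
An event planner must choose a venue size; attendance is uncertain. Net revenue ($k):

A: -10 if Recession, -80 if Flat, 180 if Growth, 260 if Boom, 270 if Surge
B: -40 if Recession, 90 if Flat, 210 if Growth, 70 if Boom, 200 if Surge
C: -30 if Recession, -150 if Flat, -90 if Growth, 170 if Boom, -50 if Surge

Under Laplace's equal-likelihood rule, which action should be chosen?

A

Row averages: A=124, B=106, C=-30
Highest average = 124 → A.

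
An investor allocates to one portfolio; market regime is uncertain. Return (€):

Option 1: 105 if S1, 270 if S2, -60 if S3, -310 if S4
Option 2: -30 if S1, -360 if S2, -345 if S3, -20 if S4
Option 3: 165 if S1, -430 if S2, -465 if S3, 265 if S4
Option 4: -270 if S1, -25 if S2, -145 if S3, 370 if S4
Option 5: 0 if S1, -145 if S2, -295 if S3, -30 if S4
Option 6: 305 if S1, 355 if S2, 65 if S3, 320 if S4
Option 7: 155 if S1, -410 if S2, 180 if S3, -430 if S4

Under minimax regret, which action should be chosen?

Option 6

Column bests: S1=305, S2=355, S3=180, S4=370.
Option 1 regrets: 200, 85, 240, 680 → max 680
Option 2 regrets: 335, 715, 525, 390 → max 715
Option 3 regrets: 140, 785, 645, 105 → max 785
Option 4 regrets: 575, 380, 325, 0 → max 575
Option 5 regrets: 305, 500, 475, 400 → max 500
Option 6 regrets: 0, 0, 115, 50 → max 115
Option 7 regrets: 150, 765, 0, 800 → max 800
Smallest max regret = 115 → Option 6.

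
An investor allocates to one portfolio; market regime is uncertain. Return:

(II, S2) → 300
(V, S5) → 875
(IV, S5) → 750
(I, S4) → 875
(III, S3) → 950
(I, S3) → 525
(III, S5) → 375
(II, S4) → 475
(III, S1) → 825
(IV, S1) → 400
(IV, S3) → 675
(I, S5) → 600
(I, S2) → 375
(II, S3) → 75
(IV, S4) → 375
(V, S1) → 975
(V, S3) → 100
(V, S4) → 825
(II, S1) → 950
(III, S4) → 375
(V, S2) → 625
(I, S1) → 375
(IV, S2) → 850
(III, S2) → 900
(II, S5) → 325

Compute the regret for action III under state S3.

0

Best payoff under S3 is 950.
Regret = 950 − 950 = 0.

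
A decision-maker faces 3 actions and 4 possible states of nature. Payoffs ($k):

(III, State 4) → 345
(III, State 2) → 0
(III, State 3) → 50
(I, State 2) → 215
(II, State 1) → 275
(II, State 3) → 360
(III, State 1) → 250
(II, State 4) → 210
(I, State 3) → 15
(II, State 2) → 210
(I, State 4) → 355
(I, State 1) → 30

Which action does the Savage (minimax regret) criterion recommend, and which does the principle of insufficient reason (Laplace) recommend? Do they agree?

minimax regret → II; laplace → II (agree)

Column bests: State 1=275, State 2=215, State 3=360, State 4=355.
I regrets: 245, 0, 345, 0 → max 345
II regrets: 0, 5, 0, 145 → max 145
III regrets: 25, 215, 310, 10 → max 310
Smallest max regret = 145 → II.
Row averages: I=153.75, II=263.75, III=161.25
Highest average = 263.75 → II.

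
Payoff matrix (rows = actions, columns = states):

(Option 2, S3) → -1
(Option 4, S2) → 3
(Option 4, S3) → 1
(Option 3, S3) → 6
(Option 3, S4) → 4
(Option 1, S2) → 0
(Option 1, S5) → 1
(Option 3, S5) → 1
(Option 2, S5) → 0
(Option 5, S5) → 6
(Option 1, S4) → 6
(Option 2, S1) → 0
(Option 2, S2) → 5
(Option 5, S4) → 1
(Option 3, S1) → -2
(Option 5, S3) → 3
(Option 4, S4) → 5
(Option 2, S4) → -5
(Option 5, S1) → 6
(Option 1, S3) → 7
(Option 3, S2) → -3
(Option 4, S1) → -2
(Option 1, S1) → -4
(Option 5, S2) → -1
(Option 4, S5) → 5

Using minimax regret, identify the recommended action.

Column bests: S1=6, S2=5, S3=7, S4=6, S5=6.
Option 1 regrets: 10, 5, 0, 0, 5 → max 10
Option 2 regrets: 6, 0, 8, 11, 6 → max 11
Option 3 regrets: 8, 8, 1, 2, 5 → max 8
Option 4 regrets: 8, 2, 6, 1, 1 → max 8
Option 5 regrets: 0, 6, 4, 5, 0 → max 6
Smallest max regret = 6 → Option 5.

Option 5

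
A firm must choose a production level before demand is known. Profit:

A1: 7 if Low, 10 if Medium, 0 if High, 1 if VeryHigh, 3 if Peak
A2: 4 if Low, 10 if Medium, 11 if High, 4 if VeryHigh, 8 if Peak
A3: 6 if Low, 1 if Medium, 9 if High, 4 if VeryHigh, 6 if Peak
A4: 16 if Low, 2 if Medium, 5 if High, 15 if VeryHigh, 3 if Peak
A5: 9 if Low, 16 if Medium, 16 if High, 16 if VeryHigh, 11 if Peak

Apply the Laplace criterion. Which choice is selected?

Row averages: A1=4.2, A2=7.4, A3=5.2, A4=8.2, A5=13.6
Highest average = 13.6 → A5.

A5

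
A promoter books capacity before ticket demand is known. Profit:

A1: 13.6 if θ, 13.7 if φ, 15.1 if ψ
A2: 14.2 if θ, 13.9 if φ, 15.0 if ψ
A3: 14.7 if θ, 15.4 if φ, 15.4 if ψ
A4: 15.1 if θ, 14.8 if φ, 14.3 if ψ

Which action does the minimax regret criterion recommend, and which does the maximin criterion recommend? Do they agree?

minimax regret → A3; maximin → A3 (agree)

Column bests: θ=15.1, φ=15.4, ψ=15.4.
A1 regrets: 1.5, 1.7, 0.3 → max 1.7
A2 regrets: 0.9, 1.5, 0.4 → max 1.5
A3 regrets: 0.4, 0.0, 0.0 → max 0.4
A4 regrets: 0.0, 0.6, 1.1 → max 1.1
Smallest max regret = 0.4 → A3.
Row minima: A1=13.6, A2=13.9, A3=14.7, A4=14.3
Best worst-case = 14.7 → A3.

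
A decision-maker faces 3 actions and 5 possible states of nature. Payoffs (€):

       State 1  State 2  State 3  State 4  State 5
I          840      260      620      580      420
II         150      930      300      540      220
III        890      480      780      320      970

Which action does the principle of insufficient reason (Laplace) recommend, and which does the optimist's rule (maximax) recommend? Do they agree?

laplace → III; maximax → III (agree)

Row averages: I=544, II=428, III=688
Highest average = 688 → III.
Row maxima: I=840, II=930, III=970
Best best-case = 970 → III.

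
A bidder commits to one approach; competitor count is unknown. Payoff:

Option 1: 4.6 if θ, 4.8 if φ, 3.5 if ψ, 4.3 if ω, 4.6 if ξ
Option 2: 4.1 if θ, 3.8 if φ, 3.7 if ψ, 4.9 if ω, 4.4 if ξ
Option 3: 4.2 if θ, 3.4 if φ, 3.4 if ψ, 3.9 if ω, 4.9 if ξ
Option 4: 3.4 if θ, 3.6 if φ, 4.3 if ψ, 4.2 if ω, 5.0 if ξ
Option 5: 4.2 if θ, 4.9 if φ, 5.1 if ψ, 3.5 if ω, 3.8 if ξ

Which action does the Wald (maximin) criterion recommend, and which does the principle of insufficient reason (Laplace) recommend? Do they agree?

Row minima: Option 1=3.5, Option 2=3.7, Option 3=3.4, Option 4=3.4, Option 5=3.5
Best worst-case = 3.7 → Option 2.
Row averages: Option 1=4.36, Option 2=4.18, Option 3=3.96, Option 4=4.1, Option 5=4.3
Highest average = 4.36 → Option 1.

maximin → Option 2; laplace → Option 1 (disagree)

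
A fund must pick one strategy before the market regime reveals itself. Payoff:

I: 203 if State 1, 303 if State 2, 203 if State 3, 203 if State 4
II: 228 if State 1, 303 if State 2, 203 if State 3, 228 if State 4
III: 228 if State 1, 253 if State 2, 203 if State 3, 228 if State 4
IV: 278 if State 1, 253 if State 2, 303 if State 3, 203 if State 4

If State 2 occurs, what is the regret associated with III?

Best payoff under State 2 is 303.
Regret = 303 − 253 = 50.

50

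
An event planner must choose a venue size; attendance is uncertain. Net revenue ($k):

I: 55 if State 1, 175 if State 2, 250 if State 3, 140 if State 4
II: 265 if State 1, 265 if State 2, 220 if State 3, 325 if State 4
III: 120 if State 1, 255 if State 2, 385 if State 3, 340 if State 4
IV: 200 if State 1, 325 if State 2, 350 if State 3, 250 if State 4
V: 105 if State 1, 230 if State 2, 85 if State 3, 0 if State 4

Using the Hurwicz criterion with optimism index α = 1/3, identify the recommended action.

I: 1/3·250 + 2/3·55 = 120
II: 1/3·325 + 2/3·220 = 255
III: 1/3·385 + 2/3·120 = 625/3
IV: 1/3·350 + 2/3·200 = 250
V: 1/3·230 + 2/3·0 = 230/3
Highest Hurwicz score = 255 → II.

II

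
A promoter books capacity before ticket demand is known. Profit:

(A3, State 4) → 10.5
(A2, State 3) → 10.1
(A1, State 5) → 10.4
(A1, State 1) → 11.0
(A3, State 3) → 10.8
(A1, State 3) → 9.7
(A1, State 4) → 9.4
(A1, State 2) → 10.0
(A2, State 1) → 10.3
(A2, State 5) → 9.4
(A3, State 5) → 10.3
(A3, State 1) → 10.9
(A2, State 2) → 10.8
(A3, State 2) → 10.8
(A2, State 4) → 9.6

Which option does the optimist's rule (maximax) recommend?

A1

Row maxima: A1=11.0, A2=10.8, A3=10.9
Best best-case = 11.0 → A1.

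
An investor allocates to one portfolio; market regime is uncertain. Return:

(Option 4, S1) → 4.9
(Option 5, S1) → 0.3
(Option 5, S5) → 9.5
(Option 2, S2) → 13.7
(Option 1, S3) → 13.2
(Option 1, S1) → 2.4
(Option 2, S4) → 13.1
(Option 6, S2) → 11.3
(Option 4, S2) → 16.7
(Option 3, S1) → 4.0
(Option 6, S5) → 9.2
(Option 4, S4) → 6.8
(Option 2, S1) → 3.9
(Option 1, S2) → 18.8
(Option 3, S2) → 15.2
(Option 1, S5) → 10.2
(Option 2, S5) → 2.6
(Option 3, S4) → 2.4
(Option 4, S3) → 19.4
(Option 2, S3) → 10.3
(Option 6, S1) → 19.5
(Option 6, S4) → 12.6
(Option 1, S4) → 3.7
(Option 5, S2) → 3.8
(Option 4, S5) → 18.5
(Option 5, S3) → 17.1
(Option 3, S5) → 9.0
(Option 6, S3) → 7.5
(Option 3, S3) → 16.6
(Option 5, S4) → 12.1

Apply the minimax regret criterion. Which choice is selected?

Column bests: S1=19.5, S2=18.8, S3=19.4, S4=13.1, S5=18.5.
Option 1 regrets: 17.1, 0.0, 6.2, 9.4, 8.3 → max 17.1
Option 2 regrets: 15.6, 5.1, 9.1, 0.0, 15.9 → max 15.9
Option 3 regrets: 15.5, 3.6, 2.8, 10.7, 9.5 → max 15.5
Option 4 regrets: 14.6, 2.1, 0.0, 6.3, 0.0 → max 14.6
Option 5 regrets: 19.2, 15.0, 2.3, 1.0, 9.0 → max 19.2
Option 6 regrets: 0.0, 7.5, 11.9, 0.5, 9.3 → max 11.9
Smallest max regret = 11.9 → Option 6.

Option 6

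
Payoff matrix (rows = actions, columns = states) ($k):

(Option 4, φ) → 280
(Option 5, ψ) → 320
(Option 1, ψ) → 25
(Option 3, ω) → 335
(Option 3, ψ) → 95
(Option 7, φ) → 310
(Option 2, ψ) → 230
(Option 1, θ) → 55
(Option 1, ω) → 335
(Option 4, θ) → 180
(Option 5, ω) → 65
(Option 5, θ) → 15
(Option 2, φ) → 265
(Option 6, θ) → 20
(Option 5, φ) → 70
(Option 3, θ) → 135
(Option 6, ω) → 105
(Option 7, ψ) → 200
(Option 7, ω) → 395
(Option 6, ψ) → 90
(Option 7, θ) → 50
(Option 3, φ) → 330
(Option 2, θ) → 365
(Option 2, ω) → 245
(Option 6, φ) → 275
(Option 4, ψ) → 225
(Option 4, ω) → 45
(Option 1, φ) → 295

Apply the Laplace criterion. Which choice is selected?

Row averages: Option 1=177.5, Option 2=276.25, Option 3=223.75, Option 4=182.5, Option 5=117.5, Option 6=122.5, Option 7=238.75
Highest average = 276.25 → Option 2.

Option 2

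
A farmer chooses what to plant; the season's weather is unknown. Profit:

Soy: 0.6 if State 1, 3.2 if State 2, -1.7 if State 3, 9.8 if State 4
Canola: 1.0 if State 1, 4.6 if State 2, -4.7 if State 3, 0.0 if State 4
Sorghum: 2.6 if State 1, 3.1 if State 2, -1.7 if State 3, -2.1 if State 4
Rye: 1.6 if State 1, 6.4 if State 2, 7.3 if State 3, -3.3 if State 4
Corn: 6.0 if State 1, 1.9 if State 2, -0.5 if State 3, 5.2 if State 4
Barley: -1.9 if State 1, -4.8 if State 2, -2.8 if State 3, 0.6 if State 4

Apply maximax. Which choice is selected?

Soy

Row maxima: Soy=9.8, Canola=4.6, Sorghum=3.1, Rye=7.3, Corn=6.0, Barley=0.6
Best best-case = 9.8 → Soy.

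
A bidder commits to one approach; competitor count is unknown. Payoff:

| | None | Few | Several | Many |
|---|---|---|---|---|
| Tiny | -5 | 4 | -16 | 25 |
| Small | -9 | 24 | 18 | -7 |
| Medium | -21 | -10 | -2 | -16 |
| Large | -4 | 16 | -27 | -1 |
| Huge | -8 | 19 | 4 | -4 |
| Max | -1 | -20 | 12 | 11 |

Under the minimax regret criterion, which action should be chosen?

Column bests: None=-1, Few=24, Several=18, Many=25.
Tiny regrets: 4, 20, 34, 0 → max 34
Small regrets: 8, 0, 0, 32 → max 32
Medium regrets: 20, 34, 20, 41 → max 41
Large regrets: 3, 8, 45, 26 → max 45
Huge regrets: 7, 5, 14, 29 → max 29
Max regrets: 0, 44, 6, 14 → max 44
Smallest max regret = 29 → Huge.

Huge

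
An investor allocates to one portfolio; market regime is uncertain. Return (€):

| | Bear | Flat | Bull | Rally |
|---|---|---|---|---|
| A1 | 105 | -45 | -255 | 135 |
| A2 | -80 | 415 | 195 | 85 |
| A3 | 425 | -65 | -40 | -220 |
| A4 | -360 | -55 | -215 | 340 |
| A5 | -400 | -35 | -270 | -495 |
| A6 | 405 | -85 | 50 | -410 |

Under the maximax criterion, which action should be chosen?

Row maxima: A1=135, A2=415, A3=425, A4=340, A5=-35, A6=405
Best best-case = 425 → A3.

A3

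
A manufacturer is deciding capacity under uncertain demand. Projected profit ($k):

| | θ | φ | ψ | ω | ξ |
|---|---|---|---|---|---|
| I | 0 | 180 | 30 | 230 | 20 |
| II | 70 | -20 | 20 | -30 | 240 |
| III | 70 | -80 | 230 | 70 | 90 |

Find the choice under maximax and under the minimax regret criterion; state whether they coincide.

Row maxima: I=230, II=240, III=230
Best best-case = 240 → II.
Column bests: θ=70, φ=180, ψ=230, ω=230, ξ=240.
I regrets: 70, 0, 200, 0, 220 → max 220
II regrets: 0, 200, 210, 260, 0 → max 260
III regrets: 0, 260, 0, 160, 150 → max 260
Smallest max regret = 220 → I.

maximax → II; minimax regret → I (disagree)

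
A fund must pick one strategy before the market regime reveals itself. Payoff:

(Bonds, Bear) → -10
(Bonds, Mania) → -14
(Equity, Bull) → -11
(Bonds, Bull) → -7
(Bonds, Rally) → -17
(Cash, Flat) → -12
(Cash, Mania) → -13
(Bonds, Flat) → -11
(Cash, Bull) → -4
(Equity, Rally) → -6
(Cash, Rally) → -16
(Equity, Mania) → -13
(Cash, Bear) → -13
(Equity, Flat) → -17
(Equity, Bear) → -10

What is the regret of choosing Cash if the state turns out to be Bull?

0

Best payoff under Bull is -4.
Regret = -4 − (-4) = 0.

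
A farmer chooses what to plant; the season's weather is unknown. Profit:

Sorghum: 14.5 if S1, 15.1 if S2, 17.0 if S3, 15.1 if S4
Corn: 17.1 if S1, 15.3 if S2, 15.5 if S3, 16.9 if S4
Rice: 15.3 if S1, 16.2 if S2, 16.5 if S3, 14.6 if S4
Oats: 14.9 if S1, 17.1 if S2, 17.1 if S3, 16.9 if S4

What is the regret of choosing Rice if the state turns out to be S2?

Best payoff under S2 is 17.1.
Regret = 17.1 − 16.2 = 0.9.

0.9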